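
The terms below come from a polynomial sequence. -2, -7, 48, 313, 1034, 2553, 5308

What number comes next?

9833

First differences: -5 , 55 , 265 , 721 , 1519 , 2755
Second differences: 60 , 210 , 456 , 798 , 1236
Third differences: 150 , 246 , 342 , 438
Fourth differences: 96 , 96 , 96
Constant fourth difference = 96, so extend:
438 + 96 = 534;  1236 + 534 = 1770;  2755 + 1770 = 4525;  5308 + 4525 = 9833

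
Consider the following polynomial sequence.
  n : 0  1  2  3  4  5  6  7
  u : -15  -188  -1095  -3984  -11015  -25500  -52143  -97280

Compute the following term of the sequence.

-173, -907, -2889, -7031, -14485, -26643, -45137
-734, -1982, -4142, -7454, -12158, -18494
-1248, -2160, -3312, -4704, -6336
-912, -1152, -1392, -1632
-240, -240, -240
Constant fifth difference = -240, so extend:
-1632 − 240 = -1872;  -6336 − 1872 = -8208;  -18494 − 8208 = -26702;  -45137 − 26702 = -71839;  -97280 − 71839 = -169119

-169119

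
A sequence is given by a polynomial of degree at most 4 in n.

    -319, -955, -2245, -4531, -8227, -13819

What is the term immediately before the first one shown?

D1: -636  -1290  -2286  -3696  -5592
D2: -654  -996  -1410  -1896
D3: -342  -414  -486
D4: -72  -72
The fourth differences are constant at -72.
Work back: -342 + 72 = -270;  -654 + 270 = -384;  -636 + 384 = -252;  -319 + 252 = -67

-67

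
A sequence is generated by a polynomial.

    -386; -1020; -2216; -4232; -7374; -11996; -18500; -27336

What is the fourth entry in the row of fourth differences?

Δ: -634, -1196, -2016, -3142, -4622, -6504, -8836
Δ²: -562, -820, -1126, -1480, -1882, -2332
Δ³: -258, -306, -354, -402, -450
Δ⁴: -48, -48, -48, -48

-48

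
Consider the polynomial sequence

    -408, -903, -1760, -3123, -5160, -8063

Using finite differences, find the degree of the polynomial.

4

Δ: -495, -857, -1363, -2037, -2903
Δ²: -362, -506, -674, -866
Δ³: -144, -168, -192
Δ⁴: -24, -24
The fourth differences are constant, so the polynomial has degree 4.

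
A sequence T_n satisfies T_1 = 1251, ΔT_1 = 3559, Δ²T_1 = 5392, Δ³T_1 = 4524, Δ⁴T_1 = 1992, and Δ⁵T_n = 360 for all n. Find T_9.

593643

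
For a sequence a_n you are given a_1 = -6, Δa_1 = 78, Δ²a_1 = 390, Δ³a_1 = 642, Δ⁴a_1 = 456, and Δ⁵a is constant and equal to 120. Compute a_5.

5670

Build the table forward from the leading diagonal:
D5: 120, 120, 120, 120, 120
D4: 456, 576, 696, 816, 936
D3: 642, 1098, 1674, 2370, 3186
D2: 390, 1032, 2130, 3804, 6174
D1: 78, 468, 1500, 3630, 7434
a: -6, 72, 540, 2040, 5670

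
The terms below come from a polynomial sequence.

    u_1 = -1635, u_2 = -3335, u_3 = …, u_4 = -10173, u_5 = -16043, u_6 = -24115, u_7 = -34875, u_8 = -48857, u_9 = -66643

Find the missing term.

-6067

Using the last 6 terms:
-5870, -8072, -10760, -13982, -17786
-2202, -2688, -3222, -3804
-486, -534, -582
-48, -48
Constant fourth difference = -48.
Extend backward: -486 + 48 = -438;  -2202 + 438 = -1764;  -5870 + 1764 = -4106;  -10173 + 4106 = -6067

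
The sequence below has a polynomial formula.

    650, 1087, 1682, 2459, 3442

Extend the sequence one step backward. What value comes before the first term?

437  595  777  983
158  182  206
24  24
The third differences are constant at 24.
Work back: 158 − 24 = 134;  437 − 134 = 303;  650 − 303 = 347

347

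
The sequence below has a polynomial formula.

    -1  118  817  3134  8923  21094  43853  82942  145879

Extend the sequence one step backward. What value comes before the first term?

-2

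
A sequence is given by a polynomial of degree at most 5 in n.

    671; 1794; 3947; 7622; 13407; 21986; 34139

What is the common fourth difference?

First differences: 1123, 2153, 3675, 5785, 8579, 12153
Second differences: 1030, 1522, 2110, 2794, 3574
Third differences: 492, 588, 684, 780
Fourth differences: 96, 96, 96

96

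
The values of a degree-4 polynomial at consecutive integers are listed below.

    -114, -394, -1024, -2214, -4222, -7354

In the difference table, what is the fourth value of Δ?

First differences: -280, -630, -1190, -2008, -3132
Second differences: -350, -560, -818, -1124
Third differences: -210, -258, -306
Fourth differences: -48, -48

-2008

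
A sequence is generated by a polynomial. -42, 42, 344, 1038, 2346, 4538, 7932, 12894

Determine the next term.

Δ: 84, 302, 694, 1308, 2192, 3394, 4962
Δ²: 218, 392, 614, 884, 1202, 1568
Δ³: 174, 222, 270, 318, 366
Δ⁴: 48, 48, 48, 48
Fourth differences constant at 48.
366 + 48 = 414;  1568 + 414 = 1982;  4962 + 1982 = 6944;  12894 + 6944 = 19838

19838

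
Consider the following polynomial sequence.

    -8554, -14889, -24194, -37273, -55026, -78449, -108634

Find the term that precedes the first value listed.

D1: -6335, -9305, -13079, -17753, -23423, -30185
D2: -2970, -3774, -4674, -5670, -6762
D3: -804, -900, -996, -1092
D4: -96, -96, -96
The fourth differences are constant at -96.
Work back: -804 + 96 = -708;  -2970 + 708 = -2262;  -6335 + 2262 = -4073;  -8554 + 4073 = -4481

-4481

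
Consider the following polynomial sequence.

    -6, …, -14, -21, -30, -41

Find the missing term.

Using the last 4 terms:
Δ: -7, -9, -11
Δ²: -2, -2
Constant second difference = -2.
Extend backward: -7 + 2 = -5;  -14 + 5 = -9

-9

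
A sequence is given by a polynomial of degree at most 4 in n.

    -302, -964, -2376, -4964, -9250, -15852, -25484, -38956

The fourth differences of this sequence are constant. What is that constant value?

-96

Δ: -662, -1412, -2588, -4286, -6602, -9632, -13472
Δ²: -750, -1176, -1698, -2316, -3030, -3840
Δ³: -426, -522, -618, -714, -810
Δ⁴: -96, -96, -96, -96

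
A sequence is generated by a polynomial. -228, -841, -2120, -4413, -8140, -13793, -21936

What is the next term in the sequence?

-33205

Δ: -613  -1279  -2293  -3727  -5653  -8143
Δ²: -666  -1014  -1434  -1926  -2490
Δ³: -348  -420  -492  -564
Δ⁴: -72  -72  -72
Constant fourth difference = -72, so extend:
-564 − 72 = -636;  -2490 − 636 = -3126;  -8143 − 3126 = -11269;  -21936 − 11269 = -33205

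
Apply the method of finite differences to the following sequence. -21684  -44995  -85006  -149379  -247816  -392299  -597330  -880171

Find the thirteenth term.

-4289136

Δ: -23311 , -40011 , -64373 , -98437 , -144483 , -205031 , -282841
Δ²: -16700 , -24362 , -34064 , -46046 , -60548 , -77810
Δ³: -7662 , -9702 , -11982 , -14502 , -17262
Δ⁴: -2040 , -2280 , -2520 , -2760
Δ⁵: -240 , -240 , -240
The fifth differences are constant (-240).
-2760 − 240 = -3000;  -17262 − 3000 = -20262;  -77810 − 20262 = -98072;  -282841 − 98072 = -380913;  -880171 − 380913 = -1261084
-3000 − 240 = -3240;  -20262 − 3240 = -23502;  -98072 − 23502 = -121574;  -380913 − 121574 = -502487;  -1261084 − 502487 = -1763571
-3240 − 240 = -3480;  -23502 − 3480 = -26982;  -121574 − 26982 = -148556;  -502487 − 148556 = -651043;  -1763571 − 651043 = -2414614
-3480 − 240 = -3720;  -26982 − 3720 = -30702;  -148556 − 30702 = -179258;  -651043 − 179258 = -830301;  -2414614 − 830301 = -3244915
-3720 − 240 = -3960;  -30702 − 3960 = -34662;  -179258 − 34662 = -213920;  -830301 − 213920 = -1044221;  -3244915 − 1044221 = -4289136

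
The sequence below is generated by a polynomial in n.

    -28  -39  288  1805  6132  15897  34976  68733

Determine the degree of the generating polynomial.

5

D1: -11, 327, 1517, 4327, 9765, 19079, 33757
D2: 338, 1190, 2810, 5438, 9314, 14678
D3: 852, 1620, 2628, 3876, 5364
D4: 768, 1008, 1248, 1488
D5: 240, 240, 240
The fifth differences are constant, so the polynomial has degree 5.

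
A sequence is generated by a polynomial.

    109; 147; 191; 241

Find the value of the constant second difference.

6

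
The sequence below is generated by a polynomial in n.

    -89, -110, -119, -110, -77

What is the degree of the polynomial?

3

Δ: -21, -9, 9, 33
Δ²: 12, 18, 24
Δ³: 6, 6
The third differences are constant, so the polynomial has degree 3.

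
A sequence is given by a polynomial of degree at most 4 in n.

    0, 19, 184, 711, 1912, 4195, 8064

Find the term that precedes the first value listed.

7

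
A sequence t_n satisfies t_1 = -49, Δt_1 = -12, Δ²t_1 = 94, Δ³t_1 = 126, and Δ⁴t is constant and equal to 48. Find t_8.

7931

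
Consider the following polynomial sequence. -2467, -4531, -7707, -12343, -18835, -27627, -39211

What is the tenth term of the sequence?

D1: -2064, -3176, -4636, -6492, -8792, -11584
D2: -1112, -1460, -1856, -2300, -2792
D3: -348, -396, -444, -492
D4: -48, -48, -48
Fourth differences constant at -48.
-492 − 48 = -540;  -2792 − 540 = -3332;  -11584 − 3332 = -14916;  -39211 − 14916 = -54127
-540 − 48 = -588;  -3332 − 588 = -3920;  -14916 − 3920 = -18836;  -54127 − 18836 = -72963
-588 − 48 = -636;  -3920 − 636 = -4556;  -18836 − 4556 = -23392;  -72963 − 23392 = -96355

-96355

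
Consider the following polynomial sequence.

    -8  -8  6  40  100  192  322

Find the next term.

First differences: 0, 14, 34, 60, 92, 130
Second differences: 14, 20, 26, 32, 38
Third differences: 6, 6, 6, 6
The third differences are constant (6).
38 + 6 = 44;  130 + 44 = 174;  322 + 174 = 496

496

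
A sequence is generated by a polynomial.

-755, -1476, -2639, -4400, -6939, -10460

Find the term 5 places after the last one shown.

-51615

Δ: -721, -1163, -1761, -2539, -3521
Δ²: -442, -598, -778, -982
Δ³: -156, -180, -204
Δ⁴: -24, -24
Constant fourth difference = -24, so extend:
-204 − 24 = -228;  -982 − 228 = -1210;  -3521 − 1210 = -4731;  -10460 − 4731 = -15191
-228 − 24 = -252;  -1210 − 252 = -1462;  -4731 − 1462 = -6193;  -15191 − 6193 = -21384
-252 − 24 = -276;  -1462 − 276 = -1738;  -6193 − 1738 = -7931;  -21384 − 7931 = -29315
-276 − 24 = -300;  -1738 − 300 = -2038;  -7931 − 2038 = -9969;  -29315 − 9969 = -39284
-300 − 24 = -324;  -2038 − 324 = -2362;  -9969 − 2362 = -12331;  -39284 − 12331 = -51615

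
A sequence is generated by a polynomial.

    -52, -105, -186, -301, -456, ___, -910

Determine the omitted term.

-657

Using the first 5 terms:
D1: -53, -81, -115, -155
D2: -28, -34, -40
D3: -6, -6
Constant third difference = -6.
Extend forward: -40 − 6 = -46;  -155 − 46 = -201;  -456 − 201 = -657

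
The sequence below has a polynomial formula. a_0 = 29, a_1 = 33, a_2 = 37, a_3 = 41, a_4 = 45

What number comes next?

Δ: 4, 4, 4, 4
Constant first difference = 4, so extend:
45 + 4 = 49

49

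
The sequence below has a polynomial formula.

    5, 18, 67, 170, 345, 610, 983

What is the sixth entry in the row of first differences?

Δ: 13, 49, 103, 175, 265, 373
Δ²: 36, 54, 72, 90, 108
Δ³: 18, 18, 18, 18

373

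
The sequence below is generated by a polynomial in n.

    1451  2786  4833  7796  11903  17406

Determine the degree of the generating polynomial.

Δ: 1335, 2047, 2963, 4107, 5503
Δ²: 712, 916, 1144, 1396
Δ³: 204, 228, 252
Δ⁴: 24, 24
The fourth differences are constant, so the polynomial has degree 4.

4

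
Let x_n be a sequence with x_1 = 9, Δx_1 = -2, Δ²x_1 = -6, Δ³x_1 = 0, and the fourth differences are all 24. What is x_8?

709

Build the table forward from the leading diagonal:
D4: 24  24  24  24  24  24  24  24
D3: 0  24  48  72  96  120  144  168
D2: -6  -6  18  66  138  234  354  498
D1: -2  -8  -14  4  70  208  442  796
x: 9  7  -1  -15  -11  59  267  709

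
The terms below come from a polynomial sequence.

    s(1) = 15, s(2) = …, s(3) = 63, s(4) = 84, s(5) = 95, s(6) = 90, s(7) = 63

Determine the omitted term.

38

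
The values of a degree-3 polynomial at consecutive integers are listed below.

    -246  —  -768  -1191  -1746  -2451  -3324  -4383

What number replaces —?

Using the last 6 terms:
D1: -423  -555  -705  -873  -1059
D2: -132  -150  -168  -186
D3: -18  -18  -18
Constant third difference = -18.
Extend backward: -132 + 18 = -114;  -423 + 114 = -309;  -768 + 309 = -459

-459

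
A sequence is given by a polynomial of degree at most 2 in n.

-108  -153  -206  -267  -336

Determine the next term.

D1: -45, -53, -61, -69
D2: -8, -8, -8
Second differences constant at -8.
-69 − 8 = -77;  -336 − 77 = -413

-413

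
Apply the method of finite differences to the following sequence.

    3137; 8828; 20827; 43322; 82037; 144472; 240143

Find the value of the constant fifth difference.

Δ: 5691, 11999, 22495, 38715, 62435, 95671
Δ²: 6308, 10496, 16220, 23720, 33236
Δ³: 4188, 5724, 7500, 9516
Δ⁴: 1536, 1776, 2016
Δ⁵: 240, 240

240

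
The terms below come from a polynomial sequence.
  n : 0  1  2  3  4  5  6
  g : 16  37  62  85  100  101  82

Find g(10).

Δ: 21 , 25 , 23 , 15 , 1 , -19
Δ²: 4 , -2 , -8 , -14 , -20
Δ³: -6 , -6 , -6 , -6
Third differences constant at -6.
-20 − 6 = -26;  -19 − 26 = -45;  82 − 45 = 37
-26 − 6 = -32;  -45 − 32 = -77;  37 − 77 = -40
-32 − 6 = -38;  -77 − 38 = -115;  -40 − 115 = -155
-38 − 6 = -44;  -115 − 44 = -159;  -155 − 159 = -314

-314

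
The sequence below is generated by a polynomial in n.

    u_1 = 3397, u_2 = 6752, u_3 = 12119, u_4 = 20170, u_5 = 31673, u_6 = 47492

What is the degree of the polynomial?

4

First differences: 3355, 5367, 8051, 11503, 15819
Second differences: 2012, 2684, 3452, 4316
Third differences: 672, 768, 864
Fourth differences: 96, 96
The fourth differences are constant, so the polynomial has degree 4.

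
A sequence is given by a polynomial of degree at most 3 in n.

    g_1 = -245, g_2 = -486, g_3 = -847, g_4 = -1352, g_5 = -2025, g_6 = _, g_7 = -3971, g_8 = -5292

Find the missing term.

Using the first 5 terms:
First differences: -241, -361, -505, -673
Second differences: -120, -144, -168
Third differences: -24, -24
Constant third difference = -24.
Extend forward: -168 − 24 = -192;  -673 − 192 = -865;  -2025 − 865 = -2890

-2890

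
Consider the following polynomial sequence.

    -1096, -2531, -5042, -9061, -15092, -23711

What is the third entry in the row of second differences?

Δ: -1435, -2511, -4019, -6031, -8619
Δ²: -1076, -1508, -2012, -2588
Δ³: -432, -504, -576
Δ⁴: -72, -72

-2012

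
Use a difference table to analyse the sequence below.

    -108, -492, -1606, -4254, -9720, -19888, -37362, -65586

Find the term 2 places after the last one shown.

-172980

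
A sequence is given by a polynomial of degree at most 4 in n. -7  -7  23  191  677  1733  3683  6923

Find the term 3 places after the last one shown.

29423

0 , 30 , 168 , 486 , 1056 , 1950 , 3240
30 , 138 , 318 , 570 , 894 , 1290
108 , 180 , 252 , 324 , 396
72 , 72 , 72 , 72
Fourth differences constant at 72.
396 + 72 = 468;  1290 + 468 = 1758;  3240 + 1758 = 4998;  6923 + 4998 = 11921
468 + 72 = 540;  1758 + 540 = 2298;  4998 + 2298 = 7296;  11921 + 7296 = 19217
540 + 72 = 612;  2298 + 612 = 2910;  7296 + 2910 = 10206;  19217 + 10206 = 29423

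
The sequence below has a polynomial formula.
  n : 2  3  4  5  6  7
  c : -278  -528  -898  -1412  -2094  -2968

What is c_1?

D1: -250, -370, -514, -682, -874
D2: -120, -144, -168, -192
D3: -24, -24, -24
The third differences are constant at -24.
Work back: -120 + 24 = -96;  -250 + 96 = -154;  -278 + 154 = -124

-124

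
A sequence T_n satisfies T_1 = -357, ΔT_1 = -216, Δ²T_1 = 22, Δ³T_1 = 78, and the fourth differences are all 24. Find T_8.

Build the table forward from the leading diagonal:
D4: 24  24  24  24  24  24  24  24
D3: 78  102  126  150  174  198  222  246
D2: 22  100  202  328  478  652  850  1072
D1: -216  -194  -94  108  436  914  1566  2416
T: -357  -573  -767  -861  -753  -317  597  2163

2163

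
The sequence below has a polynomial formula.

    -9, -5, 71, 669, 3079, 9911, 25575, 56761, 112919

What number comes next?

206739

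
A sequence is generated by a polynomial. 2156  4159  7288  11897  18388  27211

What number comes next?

First differences: 2003 , 3129 , 4609 , 6491 , 8823
Second differences: 1126 , 1480 , 1882 , 2332
Third differences: 354 , 402 , 450
Fourth differences: 48 , 48
Constant fourth difference = 48, so extend:
450 + 48 = 498;  2332 + 498 = 2830;  8823 + 2830 = 11653;  27211 + 11653 = 38864

38864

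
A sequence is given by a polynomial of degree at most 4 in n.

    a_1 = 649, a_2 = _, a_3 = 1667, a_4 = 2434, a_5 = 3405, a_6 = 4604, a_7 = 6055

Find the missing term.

1080

Using the last 5 terms:
First differences: 767, 971, 1199, 1451
Second differences: 204, 228, 252
Third differences: 24, 24
Constant third difference = 24.
Extend backward: 204 − 24 = 180;  767 − 180 = 587;  1667 − 587 = 1080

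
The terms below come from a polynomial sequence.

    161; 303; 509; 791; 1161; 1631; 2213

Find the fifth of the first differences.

470

First differences: 142, 206, 282, 370, 470, 582
Second differences: 64, 76, 88, 100, 112
Third differences: 12, 12, 12, 12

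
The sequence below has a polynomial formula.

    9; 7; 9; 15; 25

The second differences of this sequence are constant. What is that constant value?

Δ: -2, 2, 6, 10
Δ²: 4, 4, 4

4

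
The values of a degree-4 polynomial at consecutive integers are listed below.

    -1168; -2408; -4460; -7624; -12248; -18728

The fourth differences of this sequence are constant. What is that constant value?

D1: -1240, -2052, -3164, -4624, -6480
D2: -812, -1112, -1460, -1856
D3: -300, -348, -396
D4: -48, -48

-48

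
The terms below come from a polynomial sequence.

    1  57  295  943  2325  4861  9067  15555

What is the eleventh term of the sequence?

56271

Δ: 56  238  648  1382  2536  4206  6488
Δ²: 182  410  734  1154  1670  2282
Δ³: 228  324  420  516  612
Δ⁴: 96  96  96  96
The fourth differences are constant (96).
612 + 96 = 708;  2282 + 708 = 2990;  6488 + 2990 = 9478;  15555 + 9478 = 25033
708 + 96 = 804;  2990 + 804 = 3794;  9478 + 3794 = 13272;  25033 + 13272 = 38305
804 + 96 = 900;  3794 + 900 = 4694;  13272 + 4694 = 17966;  38305 + 17966 = 56271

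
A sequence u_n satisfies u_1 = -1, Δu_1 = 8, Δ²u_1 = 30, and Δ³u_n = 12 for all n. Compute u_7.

737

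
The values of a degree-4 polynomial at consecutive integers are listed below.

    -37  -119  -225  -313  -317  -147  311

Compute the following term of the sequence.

1195

Δ: -82 , -106 , -88 , -4 , 170 , 458
Δ²: -24 , 18 , 84 , 174 , 288
Δ³: 42 , 66 , 90 , 114
Δ⁴: 24 , 24 , 24
The fourth differences are constant (24).
114 + 24 = 138;  288 + 138 = 426;  458 + 426 = 884;  311 + 884 = 1195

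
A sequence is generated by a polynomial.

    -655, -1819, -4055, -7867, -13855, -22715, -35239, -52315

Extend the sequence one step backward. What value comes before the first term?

-155

Δ: -1164, -2236, -3812, -5988, -8860, -12524, -17076
Δ²: -1072, -1576, -2176, -2872, -3664, -4552
Δ³: -504, -600, -696, -792, -888
Δ⁴: -96, -96, -96, -96
The fourth differences are constant at -96.
Work back: -504 + 96 = -408;  -1072 + 408 = -664;  -1164 + 664 = -500;  -655 + 500 = -155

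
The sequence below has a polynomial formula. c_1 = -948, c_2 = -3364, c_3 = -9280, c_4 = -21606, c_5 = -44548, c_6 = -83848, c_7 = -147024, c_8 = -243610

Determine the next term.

-385396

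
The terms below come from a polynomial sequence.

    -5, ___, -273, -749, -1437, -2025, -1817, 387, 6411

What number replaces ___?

Using the last 7 terms:
Δ: -476  -688  -588  208  2204  6024
Δ²: -212  100  796  1996  3820
Δ³: 312  696  1200  1824
Δ⁴: 384  504  624
Δ⁵: 120  120
Constant fifth difference = 120.
Extend backward: 384 − 120 = 264;  312 − 264 = 48;  -212 − 48 = -260;  -476 + 260 = -216;  -273 + 216 = -57

-57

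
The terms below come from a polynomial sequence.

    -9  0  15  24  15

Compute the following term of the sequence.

9  15  9  -9
6  -6  -18
-12  -12
The third differences are constant (-12).
-18 − 12 = -30;  -9 − 30 = -39;  15 − 39 = -24

-24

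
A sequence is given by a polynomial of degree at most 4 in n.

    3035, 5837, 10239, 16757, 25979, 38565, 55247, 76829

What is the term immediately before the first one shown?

1389

First differences: 2802  4402  6518  9222  12586  16682  21582
Second differences: 1600  2116  2704  3364  4096  4900
Third differences: 516  588  660  732  804
Fourth differences: 72  72  72  72
The fourth differences are constant at 72.
Work back: 516 − 72 = 444;  1600 − 444 = 1156;  2802 − 1156 = 1646;  3035 − 1646 = 1389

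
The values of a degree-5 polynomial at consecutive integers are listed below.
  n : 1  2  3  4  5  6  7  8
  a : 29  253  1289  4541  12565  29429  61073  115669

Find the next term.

203981

D1: 224  1036  3252  8024  16864  31644  54596
D2: 812  2216  4772  8840  14780  22952
D3: 1404  2556  4068  5940  8172
D4: 1152  1512  1872  2232
D5: 360  360  360
Fifth differences constant at 360.
2232 + 360 = 2592;  8172 + 2592 = 10764;  22952 + 10764 = 33716;  54596 + 33716 = 88312;  115669 + 88312 = 203981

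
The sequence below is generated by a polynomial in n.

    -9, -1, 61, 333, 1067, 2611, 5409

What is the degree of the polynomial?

4

Δ: 8, 62, 272, 734, 1544, 2798
Δ²: 54, 210, 462, 810, 1254
Δ³: 156, 252, 348, 444
Δ⁴: 96, 96, 96
The fourth differences are constant, so the polynomial has degree 4.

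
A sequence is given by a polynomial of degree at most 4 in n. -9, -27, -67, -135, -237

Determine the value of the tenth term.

-18, -40, -68, -102
-22, -28, -34
-6, -6
The third differences are constant (-6).
-34 − 6 = -40;  -102 − 40 = -142;  -237 − 142 = -379
-40 − 6 = -46;  -142 − 46 = -188;  -379 − 188 = -567
-46 − 6 = -52;  -188 − 52 = -240;  -567 − 240 = -807
-52 − 6 = -58;  -240 − 58 = -298;  -807 − 298 = -1105
-58 − 6 = -64;  -298 − 64 = -362;  -1105 − 362 = -1467

-1467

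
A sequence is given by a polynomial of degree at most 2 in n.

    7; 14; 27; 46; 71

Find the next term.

102

7, 13, 19, 25
6, 6, 6
The second differences are constant (6).
25 + 6 = 31;  71 + 31 = 102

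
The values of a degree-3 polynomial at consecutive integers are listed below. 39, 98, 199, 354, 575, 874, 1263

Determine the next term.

D1: 59, 101, 155, 221, 299, 389
D2: 42, 54, 66, 78, 90
D3: 12, 12, 12, 12
Constant third difference = 12, so extend:
90 + 12 = 102;  389 + 102 = 491;  1263 + 491 = 1754

1754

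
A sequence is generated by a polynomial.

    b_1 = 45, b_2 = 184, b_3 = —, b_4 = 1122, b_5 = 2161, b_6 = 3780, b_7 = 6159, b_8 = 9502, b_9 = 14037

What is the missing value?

507

Using the last 6 terms:
D1: 1039, 1619, 2379, 3343, 4535
D2: 580, 760, 964, 1192
D3: 180, 204, 228
D4: 24, 24
Constant fourth difference = 24.
Extend backward: 180 − 24 = 156;  580 − 156 = 424;  1039 − 424 = 615;  1122 − 615 = 507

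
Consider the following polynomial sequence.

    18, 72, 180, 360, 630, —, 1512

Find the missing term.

Using the first 5 terms:
First differences: 54, 108, 180, 270
Second differences: 54, 72, 90
Third differences: 18, 18
Constant third difference = 18.
Extend forward: 90 + 18 = 108;  270 + 108 = 378;  630 + 378 = 1008

1008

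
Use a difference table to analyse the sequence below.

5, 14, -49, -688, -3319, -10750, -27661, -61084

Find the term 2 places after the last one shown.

First differences: 9, -63, -639, -2631, -7431, -16911, -33423
Second differences: -72, -576, -1992, -4800, -9480, -16512
Third differences: -504, -1416, -2808, -4680, -7032
Fourth differences: -912, -1392, -1872, -2352
Fifth differences: -480, -480, -480
Fifth differences constant at -480.
-2352 − 480 = -2832;  -7032 − 2832 = -9864;  -16512 − 9864 = -26376;  -33423 − 26376 = -59799;  -61084 − 59799 = -120883
-2832 − 480 = -3312;  -9864 − 3312 = -13176;  -26376 − 13176 = -39552;  -59799 − 39552 = -99351;  -120883 − 99351 = -220234

-220234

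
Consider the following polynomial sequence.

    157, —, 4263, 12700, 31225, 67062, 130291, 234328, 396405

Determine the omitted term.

Using the last 7 terms:
First differences: 8437  18525  35837  63229  104037  162077
Second differences: 10088  17312  27392  40808  58040
Third differences: 7224  10080  13416  17232
Fourth differences: 2856  3336  3816
Fifth differences: 480  480
Constant fifth difference = 480.
Extend backward: 2856 − 480 = 2376;  7224 − 2376 = 4848;  10088 − 4848 = 5240;  8437 − 5240 = 3197;  4263 − 3197 = 1066

1066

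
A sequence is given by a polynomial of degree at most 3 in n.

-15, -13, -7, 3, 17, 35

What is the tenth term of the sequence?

147

Δ: 2, 6, 10, 14, 18
Δ²: 4, 4, 4, 4
Second differences constant at 4.
18 + 4 = 22;  35 + 22 = 57
22 + 4 = 26;  57 + 26 = 83
26 + 4 = 30;  83 + 30 = 113
30 + 4 = 34;  113 + 34 = 147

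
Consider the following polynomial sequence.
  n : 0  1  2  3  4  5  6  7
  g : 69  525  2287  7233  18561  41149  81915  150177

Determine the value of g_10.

Δ: 456, 1762, 4946, 11328, 22588, 40766, 68262
Δ²: 1306, 3184, 6382, 11260, 18178, 27496
Δ³: 1878, 3198, 4878, 6918, 9318
Δ⁴: 1320, 1680, 2040, 2400
Δ⁵: 360, 360, 360
The fifth differences are constant (360).
2400 + 360 = 2760;  9318 + 2760 = 12078;  27496 + 12078 = 39574;  68262 + 39574 = 107836;  150177 + 107836 = 258013
2760 + 360 = 3120;  12078 + 3120 = 15198;  39574 + 15198 = 54772;  107836 + 54772 = 162608;  258013 + 162608 = 420621
3120 + 360 = 3480;  15198 + 3480 = 18678;  54772 + 18678 = 73450;  162608 + 73450 = 236058;  420621 + 236058 = 656679

656679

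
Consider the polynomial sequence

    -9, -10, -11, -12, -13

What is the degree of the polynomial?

1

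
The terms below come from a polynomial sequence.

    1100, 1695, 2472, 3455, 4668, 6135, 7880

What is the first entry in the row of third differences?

First differences: 595, 777, 983, 1213, 1467, 1745
Second differences: 182, 206, 230, 254, 278
Third differences: 24, 24, 24, 24

24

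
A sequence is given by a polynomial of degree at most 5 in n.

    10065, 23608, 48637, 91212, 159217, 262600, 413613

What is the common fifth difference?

240

Δ: 13543, 25029, 42575, 68005, 103383, 151013
Δ²: 11486, 17546, 25430, 35378, 47630
Δ³: 6060, 7884, 9948, 12252
Δ⁴: 1824, 2064, 2304
Δ⁵: 240, 240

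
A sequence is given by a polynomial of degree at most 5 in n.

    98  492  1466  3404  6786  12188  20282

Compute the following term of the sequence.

394, 974, 1938, 3382, 5402, 8094
580, 964, 1444, 2020, 2692
384, 480, 576, 672
96, 96, 96
The fourth differences are constant (96).
672 + 96 = 768;  2692 + 768 = 3460;  8094 + 3460 = 11554;  20282 + 11554 = 31836

31836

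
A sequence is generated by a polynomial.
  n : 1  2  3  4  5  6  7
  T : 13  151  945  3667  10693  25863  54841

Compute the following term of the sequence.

105475

First differences: 138 , 794 , 2722 , 7026 , 15170 , 28978
Second differences: 656 , 1928 , 4304 , 8144 , 13808
Third differences: 1272 , 2376 , 3840 , 5664
Fourth differences: 1104 , 1464 , 1824
Fifth differences: 360 , 360
Constant fifth difference = 360, so extend:
1824 + 360 = 2184;  5664 + 2184 = 7848;  13808 + 7848 = 21656;  28978 + 21656 = 50634;  54841 + 50634 = 105475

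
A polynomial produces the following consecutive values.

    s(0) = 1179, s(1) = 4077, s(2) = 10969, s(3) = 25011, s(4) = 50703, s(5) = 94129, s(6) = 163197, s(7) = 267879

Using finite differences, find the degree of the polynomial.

Δ: 2898, 6892, 14042, 25692, 43426, 69068, 104682
Δ²: 3994, 7150, 11650, 17734, 25642, 35614
Δ³: 3156, 4500, 6084, 7908, 9972
Δ⁴: 1344, 1584, 1824, 2064
Δ⁵: 240, 240, 240
The fifth differences are constant, so the polynomial has degree 5.

5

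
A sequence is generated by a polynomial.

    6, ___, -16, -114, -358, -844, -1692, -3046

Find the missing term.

Using the last 6 terms:
-98, -244, -486, -848, -1354
-146, -242, -362, -506
-96, -120, -144
-24, -24
Constant fourth difference = -24.
Extend backward: -96 + 24 = -72;  -146 + 72 = -74;  -98 + 74 = -24;  -16 + 24 = 8

8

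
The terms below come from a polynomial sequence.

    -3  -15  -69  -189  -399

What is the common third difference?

First differences: -12, -54, -120, -210
Second differences: -42, -66, -90
Third differences: -24, -24

-24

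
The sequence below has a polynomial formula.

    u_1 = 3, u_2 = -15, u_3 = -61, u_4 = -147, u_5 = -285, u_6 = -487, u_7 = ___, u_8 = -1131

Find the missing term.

Using the first 6 terms:
Δ: -18, -46, -86, -138, -202
Δ²: -28, -40, -52, -64
Δ³: -12, -12, -12
Constant third difference = -12.
Extend forward: -64 − 12 = -76;  -202 − 76 = -278;  -487 − 278 = -765

-765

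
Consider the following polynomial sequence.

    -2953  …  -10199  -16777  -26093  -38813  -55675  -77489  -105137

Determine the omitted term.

Using the last 7 terms:
Δ: -6578, -9316, -12720, -16862, -21814, -27648
Δ²: -2738, -3404, -4142, -4952, -5834
Δ³: -666, -738, -810, -882
Δ⁴: -72, -72, -72
Constant fourth difference = -72.
Extend backward: -666 + 72 = -594;  -2738 + 594 = -2144;  -6578 + 2144 = -4434;  -10199 + 4434 = -5765

-5765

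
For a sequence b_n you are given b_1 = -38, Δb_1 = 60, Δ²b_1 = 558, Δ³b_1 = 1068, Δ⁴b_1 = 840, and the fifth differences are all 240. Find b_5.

8662

Build the table forward from the leading diagonal:
Fifth differences: 240  240  240  240  240
Fourth differences: 840  1080  1320  1560  1800
Third differences: 1068  1908  2988  4308  5868
Second differences: 558  1626  3534  6522  10830
First differences: 60  618  2244  5778  12300
b: -38  22  640  2884  8662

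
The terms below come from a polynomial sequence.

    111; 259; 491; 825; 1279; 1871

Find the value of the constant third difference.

18

Δ: 148, 232, 334, 454, 592
Δ²: 84, 102, 120, 138
Δ³: 18, 18, 18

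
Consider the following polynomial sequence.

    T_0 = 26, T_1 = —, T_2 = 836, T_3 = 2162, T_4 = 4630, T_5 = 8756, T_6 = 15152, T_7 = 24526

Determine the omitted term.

Using the last 6 terms:
Δ: 1326, 2468, 4126, 6396, 9374
Δ²: 1142, 1658, 2270, 2978
Δ³: 516, 612, 708
Δ⁴: 96, 96
Constant fourth difference = 96.
Extend backward: 516 − 96 = 420;  1142 − 420 = 722;  1326 − 722 = 604;  836 − 604 = 232

232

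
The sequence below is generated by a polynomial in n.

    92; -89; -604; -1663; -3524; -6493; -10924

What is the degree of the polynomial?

4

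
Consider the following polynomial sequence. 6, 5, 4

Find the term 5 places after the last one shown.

-1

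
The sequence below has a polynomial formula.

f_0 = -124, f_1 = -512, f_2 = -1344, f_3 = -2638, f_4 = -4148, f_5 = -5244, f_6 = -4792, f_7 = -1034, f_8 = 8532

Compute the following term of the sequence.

27272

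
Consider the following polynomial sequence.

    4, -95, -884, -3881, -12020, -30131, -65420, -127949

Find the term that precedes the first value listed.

-5

-99  -789  -2997  -8139  -18111  -35289  -62529
-690  -2208  -5142  -9972  -17178  -27240
-1518  -2934  -4830  -7206  -10062
-1416  -1896  -2376  -2856
-480  -480  -480
The fifth differences are constant at -480.
Work back: -1416 + 480 = -936;  -1518 + 936 = -582;  -690 + 582 = -108;  -99 + 108 = 9;  4 − 9 = -5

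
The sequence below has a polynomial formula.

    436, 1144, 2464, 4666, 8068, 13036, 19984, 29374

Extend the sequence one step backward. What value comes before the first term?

118

Δ: 708, 1320, 2202, 3402, 4968, 6948, 9390
Δ²: 612, 882, 1200, 1566, 1980, 2442
Δ³: 270, 318, 366, 414, 462
Δ⁴: 48, 48, 48, 48
The fourth differences are constant at 48.
Work back: 270 − 48 = 222;  612 − 222 = 390;  708 − 390 = 318;  436 − 318 = 118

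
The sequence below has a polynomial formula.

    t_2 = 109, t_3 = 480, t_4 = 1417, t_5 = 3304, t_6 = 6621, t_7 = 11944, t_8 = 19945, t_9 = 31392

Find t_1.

371  937  1887  3317  5323  8001  11447
566  950  1430  2006  2678  3446
384  480  576  672  768
96  96  96  96
The fourth differences are constant at 96.
Work back: 384 − 96 = 288;  566 − 288 = 278;  371 − 278 = 93;  109 − 93 = 16

16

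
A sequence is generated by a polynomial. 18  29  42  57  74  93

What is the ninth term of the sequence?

162

Δ: 11 , 13 , 15 , 17 , 19
Δ²: 2 , 2 , 2 , 2
The second differences are constant (2).
19 + 2 = 21;  93 + 21 = 114
21 + 2 = 23;  114 + 23 = 137
23 + 2 = 25;  137 + 25 = 162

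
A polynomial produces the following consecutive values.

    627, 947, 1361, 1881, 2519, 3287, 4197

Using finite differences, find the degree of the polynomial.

Δ: 320, 414, 520, 638, 768, 910
Δ²: 94, 106, 118, 130, 142
Δ³: 12, 12, 12, 12
The third differences are constant, so the polynomial has degree 3.

3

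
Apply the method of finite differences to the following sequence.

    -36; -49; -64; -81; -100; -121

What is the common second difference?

-2

D1: -13, -15, -17, -19, -21
D2: -2, -2, -2, -2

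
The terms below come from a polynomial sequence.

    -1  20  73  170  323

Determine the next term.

First differences: 21, 53, 97, 153
Second differences: 32, 44, 56
Third differences: 12, 12
Third differences constant at 12.
56 + 12 = 68;  153 + 68 = 221;  323 + 221 = 544

544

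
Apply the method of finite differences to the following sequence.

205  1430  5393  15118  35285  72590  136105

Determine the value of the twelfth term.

1376030

First differences: 1225  3963  9725  20167  37305  63515
Second differences: 2738  5762  10442  17138  26210
Third differences: 3024  4680  6696  9072
Fourth differences: 1656  2016  2376
Fifth differences: 360  360
The fifth differences are constant (360).
2376 + 360 = 2736;  9072 + 2736 = 11808;  26210 + 11808 = 38018;  63515 + 38018 = 101533;  136105 + 101533 = 237638
2736 + 360 = 3096;  11808 + 3096 = 14904;  38018 + 14904 = 52922;  101533 + 52922 = 154455;  237638 + 154455 = 392093
3096 + 360 = 3456;  14904 + 3456 = 18360;  52922 + 18360 = 71282;  154455 + 71282 = 225737;  392093 + 225737 = 617830
3456 + 360 = 3816;  18360 + 3816 = 22176;  71282 + 22176 = 93458;  225737 + 93458 = 319195;  617830 + 319195 = 937025
3816 + 360 = 4176;  22176 + 4176 = 26352;  93458 + 26352 = 119810;  319195 + 119810 = 439005;  937025 + 439005 = 1376030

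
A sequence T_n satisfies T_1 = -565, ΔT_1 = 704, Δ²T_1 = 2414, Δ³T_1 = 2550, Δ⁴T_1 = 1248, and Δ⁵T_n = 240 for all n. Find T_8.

Build the table forward from the leading diagonal:
Δ⁵: 240  240  240  240  240  240  240  240
Δ⁴: 1248  1488  1728  1968  2208  2448  2688  2928
Δ³: 2550  3798  5286  7014  8982  11190  13638  16326
Δ²: 2414  4964  8762  14048  21062  30044  41234  54872
Δ: 704  3118  8082  16844  30892  51954  81998  123232
T: -565  139  3257  11339  28183  59075  111029  193027

193027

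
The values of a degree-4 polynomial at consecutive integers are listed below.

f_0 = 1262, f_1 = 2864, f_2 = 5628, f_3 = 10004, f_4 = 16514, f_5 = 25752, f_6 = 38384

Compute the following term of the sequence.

55148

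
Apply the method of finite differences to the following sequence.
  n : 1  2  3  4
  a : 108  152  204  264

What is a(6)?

44, 52, 60
8, 8
Constant second difference = 8, so extend:
60 + 8 = 68;  264 + 68 = 332
68 + 8 = 76;  332 + 76 = 408

408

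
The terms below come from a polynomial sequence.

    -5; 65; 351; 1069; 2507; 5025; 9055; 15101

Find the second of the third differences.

288

D1: 70, 286, 718, 1438, 2518, 4030, 6046
D2: 216, 432, 720, 1080, 1512, 2016
D3: 216, 288, 360, 432, 504
D4: 72, 72, 72, 72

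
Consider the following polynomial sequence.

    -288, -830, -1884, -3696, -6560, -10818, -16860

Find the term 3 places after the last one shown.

-50310

First differences: -542 , -1054 , -1812 , -2864 , -4258 , -6042
Second differences: -512 , -758 , -1052 , -1394 , -1784
Third differences: -246 , -294 , -342 , -390
Fourth differences: -48 , -48 , -48
Constant fourth difference = -48, so extend:
-390 − 48 = -438;  -1784 − 438 = -2222;  -6042 − 2222 = -8264;  -16860 − 8264 = -25124
-438 − 48 = -486;  -2222 − 486 = -2708;  -8264 − 2708 = -10972;  -25124 − 10972 = -36096
-486 − 48 = -534;  -2708 − 534 = -3242;  -10972 − 3242 = -14214;  -36096 − 14214 = -50310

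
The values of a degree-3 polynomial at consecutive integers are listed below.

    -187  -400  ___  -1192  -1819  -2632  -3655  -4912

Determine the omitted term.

-727

Using the last 5 terms:
Δ: -627, -813, -1023, -1257
Δ²: -186, -210, -234
Δ³: -24, -24
Constant third difference = -24.
Extend backward: -186 + 24 = -162;  -627 + 162 = -465;  -1192 + 465 = -727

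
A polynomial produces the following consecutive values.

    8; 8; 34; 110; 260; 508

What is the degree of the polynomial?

3

First differences: 0, 26, 76, 150, 248
Second differences: 26, 50, 74, 98
Third differences: 24, 24, 24
The third differences are constant, so the polynomial has degree 3.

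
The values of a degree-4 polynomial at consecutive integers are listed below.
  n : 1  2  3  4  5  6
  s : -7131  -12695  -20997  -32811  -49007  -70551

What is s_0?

-3627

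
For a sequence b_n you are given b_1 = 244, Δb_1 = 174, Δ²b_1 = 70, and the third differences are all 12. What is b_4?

Build the table forward from the leading diagonal:
Δ³: 12, 12, 12, 12
Δ²: 70, 82, 94, 106
Δ: 174, 244, 326, 420
b: 244, 418, 662, 988

988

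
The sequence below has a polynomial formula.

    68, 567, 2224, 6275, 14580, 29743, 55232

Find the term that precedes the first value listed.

-5

D1: 499  1657  4051  8305  15163  25489
D2: 1158  2394  4254  6858  10326
D3: 1236  1860  2604  3468
D4: 624  744  864
D5: 120  120
The fifth differences are constant at 120.
Work back: 624 − 120 = 504;  1236 − 504 = 732;  1158 − 732 = 426;  499 − 426 = 73;  68 − 73 = -5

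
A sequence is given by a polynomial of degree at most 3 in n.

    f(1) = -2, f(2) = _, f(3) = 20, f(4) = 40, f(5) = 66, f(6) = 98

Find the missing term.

Using the last 4 terms:
20  26  32
6  6
Constant second difference = 6.
Extend backward: 20 − 6 = 14;  20 − 14 = 6

6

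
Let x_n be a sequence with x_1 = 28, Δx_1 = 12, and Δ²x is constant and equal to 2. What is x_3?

Build the table forward from the leading diagonal:
Second differences: 2, 2, 2
First differences: 12, 14, 16
x: 28, 40, 54

54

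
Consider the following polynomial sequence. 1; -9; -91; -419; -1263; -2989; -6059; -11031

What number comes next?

-18559

-10 , -82 , -328 , -844 , -1726 , -3070 , -4972
-72 , -246 , -516 , -882 , -1344 , -1902
-174 , -270 , -366 , -462 , -558
-96 , -96 , -96 , -96
Constant fourth difference = -96, so extend:
-558 − 96 = -654;  -1902 − 654 = -2556;  -4972 − 2556 = -7528;  -11031 − 7528 = -18559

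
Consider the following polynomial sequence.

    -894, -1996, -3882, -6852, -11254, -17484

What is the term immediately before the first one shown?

-324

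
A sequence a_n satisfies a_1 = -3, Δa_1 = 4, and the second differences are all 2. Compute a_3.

Build the table forward from the leading diagonal:
D2: 2  2  2
D1: 4  6  8
a: -3  1  7

7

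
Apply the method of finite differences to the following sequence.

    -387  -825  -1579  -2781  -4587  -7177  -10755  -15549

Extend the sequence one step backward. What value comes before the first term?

Δ: -438  -754  -1202  -1806  -2590  -3578  -4794
Δ²: -316  -448  -604  -784  -988  -1216
Δ³: -132  -156  -180  -204  -228
Δ⁴: -24  -24  -24  -24
The fourth differences are constant at -24.
Work back: -132 + 24 = -108;  -316 + 108 = -208;  -438 + 208 = -230;  -387 + 230 = -157

-157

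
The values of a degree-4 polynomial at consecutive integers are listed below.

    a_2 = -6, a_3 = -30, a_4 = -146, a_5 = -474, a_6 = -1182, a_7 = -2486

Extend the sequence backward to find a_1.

-2

D1: -24  -116  -328  -708  -1304
D2: -92  -212  -380  -596
D3: -120  -168  -216
D4: -48  -48
The fourth differences are constant at -48.
Work back: -120 + 48 = -72;  -92 + 72 = -20;  -24 + 20 = -4;  -6 + 4 = -2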